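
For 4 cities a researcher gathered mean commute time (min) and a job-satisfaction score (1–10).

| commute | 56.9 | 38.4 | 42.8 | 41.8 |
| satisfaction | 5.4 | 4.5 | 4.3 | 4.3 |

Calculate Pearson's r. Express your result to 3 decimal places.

n = 4, Σx = 179.9, Σy = 18.5, Σx² = 8291.25, Σy² = 86.39, Σxy = 843.84
nΣxy − ΣxΣy = 3375.36 − 3328.15 = 47.21
nΣx² − (Σx)² = 33165 − 32364.01 = 800.99; nΣy² − (Σy)² = 345.56 − 342.25 = 3.31
r = 47.21 / √(800.99 × 3.31) = 47.21 / 51.4906 ≈ 0.917

0.917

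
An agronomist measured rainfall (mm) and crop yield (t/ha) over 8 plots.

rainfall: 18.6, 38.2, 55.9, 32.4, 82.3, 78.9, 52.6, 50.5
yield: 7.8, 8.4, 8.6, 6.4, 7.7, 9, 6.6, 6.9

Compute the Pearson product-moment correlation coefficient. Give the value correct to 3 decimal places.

0.347

n = 8, Σx = 409.4, Σy = 61.4, Σx² = 24295.28, Σy² = 477.78, Σxy = 3193.48
nΣxy − ΣxΣy = 25547.84 − 25137.16 = 410.68
nΣx² − (Σx)² = 194362.24 − 167608.36 = 26753.88; nΣy² − (Σy)² = 3822.24 − 3769.96 = 52.28
r = 410.68 / √(26753.88 × 52.28) = 410.68 / 1182.6635 ≈ 0.347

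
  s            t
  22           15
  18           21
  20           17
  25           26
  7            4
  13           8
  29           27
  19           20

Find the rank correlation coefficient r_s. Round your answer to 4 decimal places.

Rank s: 6, 3, 5, 7, 1, 2, 8, 4
Rank t: 3, 6, 4, 7, 1, 2, 8, 5
d = rank(s) − rank(t): 3, -3, 1, 0, 0, 0, 0, -1; Σd² = 20
ρ = 1 − 6Σd² / [n(n²−1)] = 1 − 6×20 / (8×63) = 1 − 120/504 ≈ 0.7619

0.7619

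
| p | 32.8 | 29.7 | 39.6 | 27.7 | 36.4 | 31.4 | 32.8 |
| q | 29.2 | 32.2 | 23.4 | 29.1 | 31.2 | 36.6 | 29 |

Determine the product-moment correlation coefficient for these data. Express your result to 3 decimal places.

n = 7, Σp = 230.4, Σq = 210.7, Σp² = 7680.14, Σq² = 6437.85, Σpq = 6882.93
nΣpq − ΣpΣq = 48180.51 − 48545.28 = -364.77
nΣp² − (Σp)² = 53760.98 − 53084.16 = 676.82; nΣq² − (Σq)² = 45064.95 − 44394.49 = 670.46
r = -364.77 / √(676.82 × 670.46) = -364.77 / 673.6325 ≈ -0.541

-0.541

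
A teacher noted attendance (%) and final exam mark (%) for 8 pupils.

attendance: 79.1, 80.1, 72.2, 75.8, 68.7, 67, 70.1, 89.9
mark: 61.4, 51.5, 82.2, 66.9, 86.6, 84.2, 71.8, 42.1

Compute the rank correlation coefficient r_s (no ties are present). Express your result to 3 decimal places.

-0.952

Rank attendance: 6, 7, 4, 5, 2, 1, 3, 8
Rank mark: 3, 2, 6, 4, 8, 7, 5, 1
d = rank(attendance) − rank(mark): 3, 5, -2, 1, -6, -6, -2, 7; Σd² = 164
ρ = 1 − 6Σd² / [n(n²−1)] = 1 − 6×164 / (8×63) = 1 − 984/504 ≈ -0.952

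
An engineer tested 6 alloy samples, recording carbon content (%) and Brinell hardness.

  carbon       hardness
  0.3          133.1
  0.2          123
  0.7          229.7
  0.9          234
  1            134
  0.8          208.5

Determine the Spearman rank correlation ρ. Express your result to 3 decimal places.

Rank carbon: 2, 1, 3, 5, 6, 4
Rank hardness: 2, 1, 5, 6, 3, 4
d = rank(carbon) − rank(hardness): 0, 0, -2, -1, 3, 0; Σd² = 14
ρ = 1 − 6Σd² / [n(n²−1)] = 1 − 6×14 / (6×35) = 1 − 84/210 ≈ 0.600

0.600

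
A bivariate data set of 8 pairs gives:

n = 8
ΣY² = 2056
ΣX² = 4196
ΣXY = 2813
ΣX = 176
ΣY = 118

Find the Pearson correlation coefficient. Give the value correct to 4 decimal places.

r = (nΣXY − ΣXΣY) / √[(nΣX² − (ΣX)²)(nΣY² − (ΣY)²)]
Numerator: 8×2813 − 176×118 = 1736
Denominator: √[(33568 − 30976)(16448 − 13924)] = √[2592 × 2524] = 2557.7740
r = 1736 / 2557.7740 ≈ 0.6787

0.6787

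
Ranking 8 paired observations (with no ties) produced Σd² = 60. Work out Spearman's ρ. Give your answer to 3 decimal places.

0.286

ρ = 1 − 6Σd² / [n(n²−1)] = 1 − 6×60 / (8×63)
  = 1 − 360/504 = 1 − 0.7143 ≈ 0.286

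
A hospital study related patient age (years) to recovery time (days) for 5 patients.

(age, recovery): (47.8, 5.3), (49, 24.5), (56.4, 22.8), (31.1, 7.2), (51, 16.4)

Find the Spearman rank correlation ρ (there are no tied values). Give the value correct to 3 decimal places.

Rank age: 2, 3, 5, 1, 4
Rank recovery: 1, 5, 4, 2, 3
d = rank(age) − rank(recovery): 1, -2, 1, -1, 1; Σd² = 8
ρ = 1 − 6Σd² / [n(n²−1)] = 1 − 6×8 / (5×24) = 1 − 48/120 ≈ 0.600

0.600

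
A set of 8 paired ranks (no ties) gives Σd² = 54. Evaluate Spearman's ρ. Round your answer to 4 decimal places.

0.3571

ρ = 1 − 6Σd² / [n(n²−1)] = 1 − 6×54 / (8×63)
  = 1 − 324/504 = 1 − 0.64286 ≈ 0.3571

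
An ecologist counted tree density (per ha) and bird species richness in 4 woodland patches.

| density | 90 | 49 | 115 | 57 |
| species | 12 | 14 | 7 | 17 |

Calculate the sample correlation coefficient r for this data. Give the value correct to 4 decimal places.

n = 4, Σx = 311, Σy = 50, Σx² = 26975, Σy² = 678, Σxy = 3540
nΣxy − ΣxΣy = 14160 − 15550 = -1390
nΣx² − (Σx)² = 107900 − 96721 = 11179; nΣy² − (Σy)² = 2712 − 2500 = 212
r = -1390 / √(11179 × 212) = -1390 / 1539.4635 ≈ -0.9029

-0.9029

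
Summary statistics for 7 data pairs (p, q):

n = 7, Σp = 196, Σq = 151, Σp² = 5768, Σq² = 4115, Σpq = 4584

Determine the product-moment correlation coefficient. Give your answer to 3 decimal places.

r = (nΣpq − ΣpΣq) / √[(nΣp² − (Σp)²)(nΣq² − (Σq)²)]
Numerator: 7×4584 − 196×151 = 2492
Denominator: √[(40376 − 38416)(28805 − 22801)] = √[1960 × 6004] = 3430.4285
r = 2492 / 3430.4285 ≈ 0.726

0.726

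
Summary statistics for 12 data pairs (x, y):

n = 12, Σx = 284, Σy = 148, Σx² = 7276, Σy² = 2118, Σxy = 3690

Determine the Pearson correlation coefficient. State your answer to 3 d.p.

r = (nΣxy − ΣxΣy) / √[(nΣx² − (Σx)²)(nΣy² − (Σy)²)]
Numerator: 12×3690 − 284×148 = 2248
Denominator: √[(87312 − 80656)(25416 − 21904)] = √[6656 × 3512] = 4834.8601
r = 2248 / 4834.8601 ≈ 0.465

0.465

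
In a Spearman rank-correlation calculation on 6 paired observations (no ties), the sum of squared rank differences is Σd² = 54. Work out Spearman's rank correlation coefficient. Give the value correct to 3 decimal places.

ρ = 1 − 6Σd² / [n(n²−1)] = 1 − 6×54 / (6×35)
  = 1 − 324/210 = 1 − 1.5429 ≈ -0.543

-0.543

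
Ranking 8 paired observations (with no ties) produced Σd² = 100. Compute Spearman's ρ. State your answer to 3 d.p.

ρ = 1 − 6Σd² / [n(n²−1)] = 1 − 6×100 / (8×63)
  = 1 − 600/504 = 1 − 1.1905 ≈ -0.190

-0.190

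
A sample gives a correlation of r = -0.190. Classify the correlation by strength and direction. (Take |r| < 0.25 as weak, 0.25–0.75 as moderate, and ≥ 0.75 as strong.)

r = -0.190 < 0 so the relationship is negative.
|r| = 0.190, which falls in the weak range.

weak negative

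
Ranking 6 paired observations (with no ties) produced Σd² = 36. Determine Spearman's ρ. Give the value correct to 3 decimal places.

-0.029

ρ = 1 − 6Σd² / [n(n²−1)] = 1 − 6×36 / (6×35)
  = 1 − 216/210 = 1 − 1.0286 ≈ -0.029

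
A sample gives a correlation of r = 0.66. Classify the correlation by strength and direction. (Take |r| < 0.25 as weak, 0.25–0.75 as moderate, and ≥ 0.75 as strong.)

moderate positive

r = 0.66 > 0 so the relationship is positive.
|r| = 0.66, which falls in the moderate range.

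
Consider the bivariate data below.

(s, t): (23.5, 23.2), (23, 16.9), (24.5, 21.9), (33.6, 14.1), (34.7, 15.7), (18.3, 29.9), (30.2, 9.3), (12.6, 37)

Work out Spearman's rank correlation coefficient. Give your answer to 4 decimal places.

Rank s: 4, 3, 5, 7, 8, 2, 6, 1
Rank t: 6, 4, 5, 2, 3, 7, 1, 8
d = rank(s) − rank(t): -2, -1, 0, 5, 5, -5, 5, -7; Σd² = 154
ρ = 1 − 6Σd² / [n(n²−1)] = 1 − 6×154 / (8×63) = 1 − 924/504 ≈ -0.8333

-0.8333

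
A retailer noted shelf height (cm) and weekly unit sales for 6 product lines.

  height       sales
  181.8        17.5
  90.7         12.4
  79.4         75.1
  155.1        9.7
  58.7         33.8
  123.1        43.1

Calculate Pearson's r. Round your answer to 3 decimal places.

-0.500

n = 6, Σx = 688.8, Σy = 191.6, Σx² = 90237.4, Σy² = 9194.16, Σxy = 19063.26
nΣxy − ΣxΣy = 114379.56 − 131974.08 = -17594.52
nΣx² − (Σx)² = 541424.4 − 474445.44 = 66978.96; nΣy² − (Σy)² = 55164.96 − 36710.56 = 18454.4
r = -17594.52 / √(66978.96 × 18454.4) = -17594.52 / 35157.5955 ≈ -0.500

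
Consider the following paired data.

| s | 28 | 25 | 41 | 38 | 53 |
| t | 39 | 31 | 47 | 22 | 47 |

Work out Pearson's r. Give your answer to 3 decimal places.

n = 5, Σs = 185, Σt = 186, Σs² = 7343, Σt² = 7384, Σst = 7121
nΣst − ΣsΣt = 35605 − 34410 = 1195
nΣs² − (Σs)² = 36715 − 34225 = 2490; nΣt² − (Σt)² = 36920 − 34596 = 2324
r = 1195 / √(2490 × 2324) = 1195 / 2405.5685 ≈ 0.497

0.497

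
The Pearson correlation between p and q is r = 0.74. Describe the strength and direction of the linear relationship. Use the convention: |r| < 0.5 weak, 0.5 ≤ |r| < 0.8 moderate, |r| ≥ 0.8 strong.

r = 0.74 > 0 so the relationship is positive.
|r| = 0.74, which falls in the moderate range.

moderate positive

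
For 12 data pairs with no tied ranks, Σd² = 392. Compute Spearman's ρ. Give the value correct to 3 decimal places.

-0.371

ρ = 1 − 6Σd² / [n(n²−1)] = 1 − 6×392 / (12×143)
  = 1 − 2352/1716 = 1 − 1.3706 ≈ -0.371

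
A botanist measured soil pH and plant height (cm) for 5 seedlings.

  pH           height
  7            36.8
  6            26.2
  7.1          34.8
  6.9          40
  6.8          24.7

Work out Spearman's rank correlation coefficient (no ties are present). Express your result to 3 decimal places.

0.500

Rank pH: 4, 1, 5, 3, 2
Rank height: 4, 2, 3, 5, 1
d = rank(pH) − rank(height): 0, -1, 2, -2, 1; Σd² = 10
ρ = 1 − 6Σd² / [n(n²−1)] = 1 − 6×10 / (5×24) = 1 − 60/120 ≈ 0.500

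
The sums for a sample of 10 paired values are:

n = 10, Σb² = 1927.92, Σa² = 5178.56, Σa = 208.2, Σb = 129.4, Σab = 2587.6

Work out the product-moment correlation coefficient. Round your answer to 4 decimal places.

-0.2303

r = (nΣab − ΣaΣb) / √[(nΣa² − (Σa)²)(nΣb² − (Σb)²)]
Numerator: 10×2587.6 − 208.2×129.4 = -1065.08
Denominator: √[(51785.6 − 43347.24)(19279.2 − 16744.36)] = √[8438.36 × 2534.84] = 4624.9208
r = -1065.08 / 4624.9208 ≈ -0.2303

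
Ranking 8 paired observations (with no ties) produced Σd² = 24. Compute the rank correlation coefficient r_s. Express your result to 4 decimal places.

0.7143

ρ = 1 − 6Σd² / [n(n²−1)] = 1 − 6×24 / (8×63)
  = 1 − 144/504 = 1 − 0.28571 ≈ 0.7143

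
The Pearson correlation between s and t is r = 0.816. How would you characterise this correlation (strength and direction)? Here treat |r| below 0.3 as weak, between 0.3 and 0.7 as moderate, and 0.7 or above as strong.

r = 0.816 > 0 so the relationship is positive.
|r| = 0.816, which falls in the strong range.

strong positive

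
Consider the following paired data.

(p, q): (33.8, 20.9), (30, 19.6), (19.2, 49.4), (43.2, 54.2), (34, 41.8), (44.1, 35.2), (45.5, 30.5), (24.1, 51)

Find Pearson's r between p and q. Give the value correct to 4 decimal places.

-0.2039

n = 8, Σp = 273.9, Σq = 302.6, Σp² = 10029.19, Σq² = 12716.5, Σpq = 10174.71
nΣpq − ΣpΣq = 81397.68 − 82882.14 = -1484.46
nΣp² − (Σp)² = 80233.52 − 75021.21 = 5212.31; nΣq² − (Σq)² = 101732 − 91566.76 = 10165.24
r = -1484.46 / √(5212.31 × 10165.24) = -1484.46 / 7279.0372 ≈ -0.2039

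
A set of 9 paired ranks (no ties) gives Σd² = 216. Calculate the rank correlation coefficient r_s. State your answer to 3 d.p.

ρ = 1 − 6Σd² / [n(n²−1)] = 1 − 6×216 / (9×80)
  = 1 − 1296/720 = 1 − 1.8000 ≈ -0.800

-0.800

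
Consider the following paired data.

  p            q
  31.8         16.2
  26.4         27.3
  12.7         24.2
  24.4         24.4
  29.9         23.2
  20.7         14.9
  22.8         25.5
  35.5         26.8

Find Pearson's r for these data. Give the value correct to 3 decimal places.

0.065

n = 8, Σp = 204.2, Σq = 182.5, Σp² = 5567.44, Σq² = 4317.47, Σpq = 4673.49
nΣpq − ΣpΣq = 37387.92 − 37266.5 = 121.42
nΣp² − (Σp)² = 44539.52 − 41697.64 = 2841.88; nΣq² − (Σq)² = 34539.76 − 33306.25 = 1233.51
r = 121.42 / √(2841.88 × 1233.51) = 121.42 / 1872.2947 ≈ 0.065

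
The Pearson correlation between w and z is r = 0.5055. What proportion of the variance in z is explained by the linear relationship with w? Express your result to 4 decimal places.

r² = (0.5055)² = 0.2555

0.2555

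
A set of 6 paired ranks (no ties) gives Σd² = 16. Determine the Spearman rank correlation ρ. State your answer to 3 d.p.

ρ = 1 − 6Σd² / [n(n²−1)] = 1 − 6×16 / (6×35)
  = 1 − 96/210 = 1 − 0.4571 ≈ 0.543

0.543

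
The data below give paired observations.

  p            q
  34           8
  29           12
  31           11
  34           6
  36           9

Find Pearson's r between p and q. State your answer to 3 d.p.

-0.747

n = 5, Σp = 164, Σq = 46, Σp² = 5410, Σq² = 446, Σpq = 1489
nΣpq − ΣpΣq = 7445 − 7544 = -99
nΣp² − (Σp)² = 27050 − 26896 = 154; nΣq² − (Σq)² = 2230 − 2116 = 114
r = -99 / √(154 × 114) = -99 / 132.4991 ≈ -0.747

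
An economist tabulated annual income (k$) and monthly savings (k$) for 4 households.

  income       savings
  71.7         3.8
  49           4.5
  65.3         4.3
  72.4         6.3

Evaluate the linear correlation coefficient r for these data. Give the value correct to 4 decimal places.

n = 4, Σx = 258.4, Σy = 18.9, Σx² = 17047.74, Σy² = 92.87, Σxy = 1229.87
nΣxy − ΣxΣy = 4919.48 − 4883.76 = 35.72
nΣx² − (Σx)² = 68190.96 − 66770.56 = 1420.4; nΣy² − (Σy)² = 371.48 − 357.21 = 14.27
r = 35.72 / √(1420.4 × 14.27) = 35.72 / 142.3696 ≈ 0.2509

0.2509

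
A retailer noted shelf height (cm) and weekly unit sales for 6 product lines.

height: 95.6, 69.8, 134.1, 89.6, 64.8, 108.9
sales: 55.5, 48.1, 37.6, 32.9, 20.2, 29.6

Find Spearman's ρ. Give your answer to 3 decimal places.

0.257

Rank height: 4, 2, 6, 3, 1, 5
Rank sales: 6, 5, 4, 3, 1, 2
d = rank(height) − rank(sales): -2, -3, 2, 0, 0, 3; Σd² = 26
ρ = 1 − 6Σd² / [n(n²−1)] = 1 − 6×26 / (6×35) = 1 − 156/210 ≈ 0.257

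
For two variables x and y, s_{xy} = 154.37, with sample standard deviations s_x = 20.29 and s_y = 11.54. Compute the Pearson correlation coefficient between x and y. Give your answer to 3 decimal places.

r = Cov(x,y) / (s_x · s_y) = 154.37 / (20.29 × 11.54)
  = 154.37 / 234.1466 ≈ 0.659

0.659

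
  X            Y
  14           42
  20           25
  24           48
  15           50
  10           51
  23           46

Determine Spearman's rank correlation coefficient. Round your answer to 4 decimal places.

Rank X: 2, 4, 6, 3, 1, 5
Rank Y: 2, 1, 4, 5, 6, 3
d = rank(X) − rank(Y): 0, 3, 2, -2, -5, 2; Σd² = 46
ρ = 1 − 6Σd² / [n(n²−1)] = 1 − 6×46 / (6×35) = 1 − 276/210 ≈ -0.3143

-0.3143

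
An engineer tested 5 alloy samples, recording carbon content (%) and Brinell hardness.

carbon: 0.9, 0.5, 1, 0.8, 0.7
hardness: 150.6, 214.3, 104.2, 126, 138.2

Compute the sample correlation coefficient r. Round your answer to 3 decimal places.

n = 5, Σx = 3.9, Σy = 733.3, Σx² = 3.19, Σy² = 114437.73, Σxy = 544.43
nΣxy − ΣxΣy = 2722.15 − 2859.87 = -137.72
nΣx² − (Σx)² = 15.95 − 15.21 = 0.74; nΣy² − (Σy)² = 572188.65 − 537728.89 = 34459.76
r = -137.72 / √(0.74 × 34459.76) = -137.72 / 159.6879 ≈ -0.862

-0.862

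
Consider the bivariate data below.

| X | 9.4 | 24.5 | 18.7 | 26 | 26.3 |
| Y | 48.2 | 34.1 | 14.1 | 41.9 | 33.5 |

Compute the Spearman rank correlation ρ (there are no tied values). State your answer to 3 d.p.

-0.300

Rank X: 1, 3, 2, 4, 5
Rank Y: 5, 3, 1, 4, 2
d = rank(X) − rank(Y): -4, 0, 1, 0, 3; Σd² = 26
ρ = 1 − 6Σd² / [n(n²−1)] = 1 − 6×26 / (5×24) = 1 − 156/120 ≈ -0.300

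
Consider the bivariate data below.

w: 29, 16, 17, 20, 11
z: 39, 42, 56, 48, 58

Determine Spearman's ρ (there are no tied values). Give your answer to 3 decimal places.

-0.700

Rank w: 5, 2, 3, 4, 1
Rank z: 1, 2, 4, 3, 5
d = rank(w) − rank(z): 4, 0, -1, 1, -4; Σd² = 34
ρ = 1 − 6Σd² / [n(n²−1)] = 1 − 6×34 / (5×24) = 1 − 204/120 ≈ -0.700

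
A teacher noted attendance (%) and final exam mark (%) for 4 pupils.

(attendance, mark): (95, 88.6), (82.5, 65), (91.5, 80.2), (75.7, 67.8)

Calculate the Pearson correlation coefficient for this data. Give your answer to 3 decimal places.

0.900

n = 4, Σx = 344.7, Σy = 301.6, Σx² = 29933.99, Σy² = 23103.84, Σxy = 26250.26
nΣxy − ΣxΣy = 105001.04 − 103961.52 = 1039.52
nΣx² − (Σx)² = 119735.96 − 118818.09 = 917.87; nΣy² − (Σy)² = 92415.36 − 90962.56 = 1452.8
r = 1039.52 / √(917.87 × 1452.8) = 1039.52 / 1154.7647 ≈ 0.900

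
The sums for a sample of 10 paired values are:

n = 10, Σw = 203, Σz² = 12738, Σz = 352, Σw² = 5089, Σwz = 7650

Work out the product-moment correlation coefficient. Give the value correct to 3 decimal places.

r = (nΣwz − ΣwΣz) / √[(nΣw² − (Σw)²)(nΣz² − (Σz)²)]
Numerator: 10×7650 − 203×352 = 5044
Denominator: √[(50890 − 41209)(127380 − 123904)] = √[9681 × 3476] = 5800.9616
r = 5044 / 5800.9616 ≈ 0.870

0.870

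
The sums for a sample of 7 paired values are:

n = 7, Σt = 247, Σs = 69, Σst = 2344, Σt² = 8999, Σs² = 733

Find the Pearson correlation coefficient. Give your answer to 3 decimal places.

-0.741

r = (nΣst − ΣsΣt) / √[(nΣs² − (Σs)²)(nΣt² − (Σt)²)]
Numerator: 7×2344 − 69×247 = -635
Denominator: √[(5131 − 4761)(62993 − 61009)] = √[370 × 1984] = 856.7847
r = -635 / 856.7847 ≈ -0.741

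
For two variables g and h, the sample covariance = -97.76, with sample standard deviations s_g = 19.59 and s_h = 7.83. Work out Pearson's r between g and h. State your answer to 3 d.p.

-0.637

r = Cov(g,h) / (s_g · s_h) = -97.76 / (19.59 × 7.83)
  = -97.76 / 153.3897 ≈ -0.637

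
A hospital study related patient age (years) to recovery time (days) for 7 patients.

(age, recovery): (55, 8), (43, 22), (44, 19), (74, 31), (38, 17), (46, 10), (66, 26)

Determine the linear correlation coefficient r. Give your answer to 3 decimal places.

0.582

n = 7, Σx = 366, Σy = 133, Σx² = 20202, Σy² = 2935, Σxy = 7338
nΣxy − ΣxΣy = 51366 − 48678 = 2688
nΣx² − (Σx)² = 141414 − 133956 = 7458; nΣy² − (Σy)² = 20545 − 17689 = 2856
r = 2688 / √(7458 × 2856) = 2688 / 4615.1975 ≈ 0.582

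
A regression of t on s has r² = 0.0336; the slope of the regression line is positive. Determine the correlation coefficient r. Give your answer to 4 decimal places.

0.1833

|r| = √0.0336 = 0.1833
The association is positive, so r = 0.1833.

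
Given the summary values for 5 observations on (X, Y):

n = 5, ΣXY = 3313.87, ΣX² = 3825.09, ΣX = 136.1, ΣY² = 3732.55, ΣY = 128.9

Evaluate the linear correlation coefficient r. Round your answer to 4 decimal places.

r = (nΣXY − ΣXΣY) / √[(nΣX² − (ΣX)²)(nΣY² − (ΣY)²)]
Numerator: 5×3313.87 − 136.1×128.9 = -973.94
Denominator: √[(19125.45 − 18523.21)(18662.75 − 16615.21)] = √[602.24 × 2047.54] = 1110.4551
r = -973.94 / 1110.4551 ≈ -0.8771

-0.8771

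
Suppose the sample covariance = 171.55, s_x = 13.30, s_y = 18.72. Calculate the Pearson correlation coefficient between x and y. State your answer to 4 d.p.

r = Cov(x,y) / (s_x · s_y) = 171.55 / (13.30 × 18.72)
  = 171.55 / 248.9760 ≈ 0.6890

0.6890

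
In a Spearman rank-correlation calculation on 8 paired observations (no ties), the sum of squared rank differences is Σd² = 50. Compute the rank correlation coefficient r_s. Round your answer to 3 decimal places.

ρ = 1 − 6Σd² / [n(n²−1)] = 1 − 6×50 / (8×63)
  = 1 − 300/504 = 1 − 0.5952 ≈ 0.405

0.405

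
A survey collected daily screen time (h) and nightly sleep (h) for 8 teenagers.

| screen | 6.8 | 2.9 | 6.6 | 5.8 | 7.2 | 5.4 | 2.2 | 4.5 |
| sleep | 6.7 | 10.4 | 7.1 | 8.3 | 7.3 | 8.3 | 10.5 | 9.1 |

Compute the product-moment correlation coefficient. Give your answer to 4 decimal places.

n = 8, Σx = 41.4, Σy = 67.7, Σx² = 237.94, Σy² = 587.59, Σxy = 332.15
nΣxy − ΣxΣy = 2657.2 − 2802.78 = -145.58
nΣx² − (Σx)² = 1903.52 − 1713.96 = 189.56; nΣy² − (Σy)² = 4700.72 − 4583.29 = 117.43
r = -145.58 / √(189.56 × 117.43) = -145.58 / 149.1980 ≈ -0.9758

-0.9758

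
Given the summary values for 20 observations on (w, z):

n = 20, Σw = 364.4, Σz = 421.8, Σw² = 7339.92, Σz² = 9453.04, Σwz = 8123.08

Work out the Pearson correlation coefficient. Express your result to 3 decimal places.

0.701

r = (nΣwz − ΣwΣz) / √[(nΣw² − (Σw)²)(nΣz² − (Σz)²)]
Numerator: 20×8123.08 − 364.4×421.8 = 8757.68
Denominator: √[(146798.4 − 132787.36)(189060.8 − 177915.24)] = √[14011.04 × 11145.56] = 12496.4350
r = 8757.68 / 12496.4350 ≈ 0.701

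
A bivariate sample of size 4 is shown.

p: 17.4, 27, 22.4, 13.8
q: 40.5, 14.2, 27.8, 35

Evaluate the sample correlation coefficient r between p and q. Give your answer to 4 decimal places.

n = 4, Σp = 80.6, Σq = 117.5, Σp² = 1723.96, Σq² = 3839.73, Σpq = 2193.82
nΣpq − ΣpΣq = 8775.28 − 9470.5 = -695.22
nΣp² − (Σp)² = 6895.84 − 6496.36 = 399.48; nΣq² − (Σq)² = 15358.92 − 13806.25 = 1552.67
r = -695.22 / √(399.48 × 1552.67) = -695.22 / 787.5663 ≈ -0.8827

-0.8827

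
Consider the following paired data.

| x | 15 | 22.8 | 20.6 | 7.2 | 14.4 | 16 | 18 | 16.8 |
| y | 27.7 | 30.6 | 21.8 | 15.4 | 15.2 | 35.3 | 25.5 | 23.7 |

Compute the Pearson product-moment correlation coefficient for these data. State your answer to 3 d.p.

0.537

n = 8, Σx = 130.8, Σy = 195.2, Σx² = 2290.64, Σy² = 5105.12, Σxy = 3313.98
nΣxy − ΣxΣy = 26511.84 − 25532.16 = 979.68
nΣx² − (Σx)² = 18325.12 − 17108.64 = 1216.48; nΣy² − (Σy)² = 40840.96 − 38103.04 = 2737.92
r = 979.68 / √(1216.48 × 2737.92) = 979.68 / 1825.0000 ≈ 0.537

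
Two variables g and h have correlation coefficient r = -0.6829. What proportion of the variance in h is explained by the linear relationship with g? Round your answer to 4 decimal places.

r² = (-0.6829)² = 0.4664

0.4664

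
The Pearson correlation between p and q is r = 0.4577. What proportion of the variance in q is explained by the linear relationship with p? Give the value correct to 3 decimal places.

0.209

r² = (0.4577)² = 0.209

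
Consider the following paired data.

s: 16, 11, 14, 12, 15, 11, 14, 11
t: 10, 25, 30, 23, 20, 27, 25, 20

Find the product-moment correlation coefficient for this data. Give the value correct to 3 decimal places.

n = 8, Σs = 104, Σt = 180, Σs² = 1380, Σt² = 4308, Σst = 2298
nΣst − ΣsΣt = 18384 − 18720 = -336
nΣs² − (Σs)² = 11040 − 10816 = 224; nΣt² − (Σt)² = 34464 − 32400 = 2064
r = -336 / √(224 × 2064) = -336 / 679.9529 ≈ -0.494

-0.494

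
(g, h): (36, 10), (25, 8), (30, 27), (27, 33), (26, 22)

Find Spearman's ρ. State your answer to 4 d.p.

Rank g: 5, 1, 4, 3, 2
Rank h: 2, 1, 4, 5, 3
d = rank(g) − rank(h): 3, 0, 0, -2, -1; Σd² = 14
ρ = 1 − 6Σd² / [n(n²−1)] = 1 − 6×14 / (5×24) = 1 − 84/120 ≈ 0.3000

0.3000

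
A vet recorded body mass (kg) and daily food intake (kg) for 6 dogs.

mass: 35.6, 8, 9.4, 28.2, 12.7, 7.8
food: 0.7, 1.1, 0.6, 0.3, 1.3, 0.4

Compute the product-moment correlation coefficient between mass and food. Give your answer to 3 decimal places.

n = 6, Σx = 101.7, Σy = 4.4, Σx² = 2437.09, Σy² = 4, Σxy = 67.45
nΣxy − ΣxΣy = 404.7 − 447.48 = -42.78
nΣx² − (Σx)² = 14622.54 − 10342.89 = 4279.65; nΣy² − (Σy)² = 24 − 19.36 = 4.64
r = -42.78 / √(4279.65 × 4.64) = -42.78 / 140.9169 ≈ -0.304

-0.304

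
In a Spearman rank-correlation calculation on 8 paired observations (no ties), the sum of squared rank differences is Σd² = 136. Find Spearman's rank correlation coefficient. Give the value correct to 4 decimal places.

-0.6190

ρ = 1 − 6Σd² / [n(n²−1)] = 1 − 6×136 / (8×63)
  = 1 − 816/504 = 1 − 1.61905 ≈ -0.6190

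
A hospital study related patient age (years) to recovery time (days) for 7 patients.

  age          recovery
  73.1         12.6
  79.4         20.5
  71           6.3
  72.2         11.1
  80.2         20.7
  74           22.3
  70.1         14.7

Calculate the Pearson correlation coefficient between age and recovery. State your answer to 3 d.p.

n = 7, Σx = 520, Σy = 108.2, Σx² = 38723.86, Σy² = 1883.78, Σxy = 8138.29
nΣxy − ΣxΣy = 56968.03 − 56264 = 704.03
nΣx² − (Σx)² = 271067.02 − 270400 = 667.02; nΣy² − (Σy)² = 13186.46 − 11707.24 = 1479.22
r = 704.03 / √(667.02 × 1479.22) = 704.03 / 993.3123 ≈ 0.709

0.709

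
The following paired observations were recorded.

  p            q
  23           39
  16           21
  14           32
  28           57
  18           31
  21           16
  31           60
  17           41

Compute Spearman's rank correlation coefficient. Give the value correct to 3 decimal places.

0.571

Rank p: 6, 2, 1, 7, 4, 5, 8, 3
Rank q: 5, 2, 4, 7, 3, 1, 8, 6
d = rank(p) − rank(q): 1, 0, -3, 0, 1, 4, 0, -3; Σd² = 36
ρ = 1 − 6Σd² / [n(n²−1)] = 1 − 6×36 / (8×63) = 1 − 216/504 ≈ 0.571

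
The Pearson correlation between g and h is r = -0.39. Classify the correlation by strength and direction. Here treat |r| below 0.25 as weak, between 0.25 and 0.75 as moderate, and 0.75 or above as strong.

r = -0.39 < 0 so the relationship is negative.
|r| = 0.39, which falls in the moderate range.

moderate negative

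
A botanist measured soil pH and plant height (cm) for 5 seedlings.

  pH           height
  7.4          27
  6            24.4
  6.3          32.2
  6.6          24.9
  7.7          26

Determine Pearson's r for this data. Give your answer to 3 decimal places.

-0.110

n = 5, Σx = 34, Σy = 134.5, Σx² = 233.3, Σy² = 3657.21, Σxy = 913.6
nΣxy − ΣxΣy = 4568 − 4573 = -5
nΣx² − (Σx)² = 1166.5 − 1156 = 10.5; nΣy² − (Σy)² = 18286.05 − 18090.25 = 195.8
r = -5 / √(10.5 × 195.8) = -5 / 45.3420 ≈ -0.110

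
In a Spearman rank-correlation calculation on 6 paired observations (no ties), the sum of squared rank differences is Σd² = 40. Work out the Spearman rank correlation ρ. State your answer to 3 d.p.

ρ = 1 − 6Σd² / [n(n²−1)] = 1 − 6×40 / (6×35)
  = 1 − 240/210 = 1 − 1.1429 ≈ -0.143

-0.143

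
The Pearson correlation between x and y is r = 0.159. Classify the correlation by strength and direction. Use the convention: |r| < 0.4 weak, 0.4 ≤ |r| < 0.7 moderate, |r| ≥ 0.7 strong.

weak positive

r = 0.159 > 0 so the relationship is positive.
|r| = 0.159, which falls in the weak range.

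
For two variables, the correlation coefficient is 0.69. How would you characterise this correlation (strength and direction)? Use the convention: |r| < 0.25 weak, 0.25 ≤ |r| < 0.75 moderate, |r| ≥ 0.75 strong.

r = 0.69 > 0 so the relationship is positive.
|r| = 0.69, which falls in the moderate range.

moderate positive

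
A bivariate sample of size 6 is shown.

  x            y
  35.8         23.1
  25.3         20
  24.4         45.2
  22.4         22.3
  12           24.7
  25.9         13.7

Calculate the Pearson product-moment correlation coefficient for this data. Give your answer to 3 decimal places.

n = 6, Σx = 145.8, Σy = 149, Σx² = 3833.66, Σy² = 4271.72, Σxy = 3586.61
nΣxy − ΣxΣy = 21519.66 − 21724.2 = -204.54
nΣx² − (Σx)² = 23001.96 − 21257.64 = 1744.32; nΣy² − (Σy)² = 25630.32 − 22201 = 3429.32
r = -204.54 / √(1744.32 × 3429.32) = -204.54 / 2445.7783 ≈ -0.084

-0.084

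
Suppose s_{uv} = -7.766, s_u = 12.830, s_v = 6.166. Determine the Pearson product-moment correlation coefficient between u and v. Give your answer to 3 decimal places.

r = Cov(u,v) / (s_u · s_v) = -7.766 / (12.830 × 6.166)
  = -7.766 / 79.1098 ≈ -0.098

-0.098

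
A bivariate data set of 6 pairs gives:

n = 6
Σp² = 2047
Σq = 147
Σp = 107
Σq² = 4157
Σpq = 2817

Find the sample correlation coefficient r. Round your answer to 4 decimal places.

0.7040

r = (nΣpq − ΣpΣq) / √[(nΣp² − (Σp)²)(nΣq² − (Σq)²)]
Numerator: 6×2817 − 107×147 = 1173
Denominator: √[(12282 − 11449)(24942 − 21609)] = √[833 × 3333] = 1666.2500
r = 1173 / 1666.2500 ≈ 0.7040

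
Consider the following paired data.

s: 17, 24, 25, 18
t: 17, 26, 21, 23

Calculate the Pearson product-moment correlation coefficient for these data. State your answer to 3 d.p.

0.541

n = 4, Σs = 84, Σt = 87, Σs² = 1814, Σt² = 1935, Σst = 1852
nΣst − ΣsΣt = 7408 − 7308 = 100
nΣs² − (Σs)² = 7256 − 7056 = 200; nΣt² − (Σt)² = 7740 − 7569 = 171
r = 100 / √(200 × 171) = 100 / 184.9324 ≈ 0.541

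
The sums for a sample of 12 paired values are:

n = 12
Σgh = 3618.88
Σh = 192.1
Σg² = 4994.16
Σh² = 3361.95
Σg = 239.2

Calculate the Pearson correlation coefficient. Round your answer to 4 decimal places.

-0.8260

r = (nΣgh − ΣgΣh) / √[(nΣg² − (Σg)²)(nΣh² − (Σh)²)]
Numerator: 12×3618.88 − 239.2×192.1 = -2523.76
Denominator: √[(59929.92 − 57216.64)(40343.4 − 36902.41)] = √[2713.28 × 3440.99] = 3055.5473
r = -2523.76 / 3055.5473 ≈ -0.8260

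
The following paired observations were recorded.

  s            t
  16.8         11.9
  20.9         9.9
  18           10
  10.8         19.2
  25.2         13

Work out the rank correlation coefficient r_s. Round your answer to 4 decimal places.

Rank s: 2, 4, 3, 1, 5
Rank t: 3, 1, 2, 5, 4
d = rank(s) − rank(t): -1, 3, 1, -4, 1; Σd² = 28
ρ = 1 − 6Σd² / [n(n²−1)] = 1 − 6×28 / (5×24) = 1 − 168/120 ≈ -0.4000

-0.4000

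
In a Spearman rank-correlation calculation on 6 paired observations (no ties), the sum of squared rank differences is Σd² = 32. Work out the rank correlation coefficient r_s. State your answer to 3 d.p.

ρ = 1 − 6Σd² / [n(n²−1)] = 1 − 6×32 / (6×35)
  = 1 − 192/210 = 1 − 0.9143 ≈ 0.086

0.086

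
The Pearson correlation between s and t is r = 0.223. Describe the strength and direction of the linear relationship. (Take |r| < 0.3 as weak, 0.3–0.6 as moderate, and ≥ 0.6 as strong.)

r = 0.223 > 0 so the relationship is positive.
|r| = 0.223, which falls in the weak range.

weak positive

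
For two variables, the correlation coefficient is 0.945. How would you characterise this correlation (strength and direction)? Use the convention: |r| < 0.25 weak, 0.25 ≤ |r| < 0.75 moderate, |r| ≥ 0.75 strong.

r = 0.945 > 0 so the relationship is positive.
|r| = 0.945, which falls in the strong range.

strong positive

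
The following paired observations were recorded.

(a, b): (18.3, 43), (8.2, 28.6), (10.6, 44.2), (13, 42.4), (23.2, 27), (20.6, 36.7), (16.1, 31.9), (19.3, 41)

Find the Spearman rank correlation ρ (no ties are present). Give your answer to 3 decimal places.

Rank a: 5, 1, 2, 3, 8, 7, 4, 6
Rank b: 7, 2, 8, 6, 1, 4, 3, 5
d = rank(a) − rank(b): -2, -1, -6, -3, 7, 3, 1, 1; Σd² = 110
ρ = 1 − 6Σd² / [n(n²−1)] = 1 − 6×110 / (8×63) = 1 − 660/504 ≈ -0.310

-0.310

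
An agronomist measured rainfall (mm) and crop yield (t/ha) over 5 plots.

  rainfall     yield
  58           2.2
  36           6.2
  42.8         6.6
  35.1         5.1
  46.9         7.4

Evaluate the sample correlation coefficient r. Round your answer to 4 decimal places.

n = 5, Σx = 218.8, Σy = 27.5, Σx² = 9923.46, Σy² = 167.61, Σxy = 1159.35
nΣxy − ΣxΣy = 5796.75 − 6017 = -220.25
nΣx² − (Σx)² = 49617.3 − 47873.44 = 1743.86; nΣy² − (Σy)² = 838.05 − 756.25 = 81.8
r = -220.25 / √(1743.86 × 81.8) = -220.25 / 377.6874 ≈ -0.5832

-0.5832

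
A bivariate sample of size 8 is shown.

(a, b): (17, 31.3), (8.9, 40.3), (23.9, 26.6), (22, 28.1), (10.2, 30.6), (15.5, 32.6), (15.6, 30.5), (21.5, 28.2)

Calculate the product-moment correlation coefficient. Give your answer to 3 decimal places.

n = 8, Σa = 134.6, Σb = 248.2, Σa² = 2473.32, Σb² = 7825.56, Σab = 4044.23
nΣab − ΣaΣb = 32353.84 − 33407.72 = -1053.88
nΣa² − (Σa)² = 19786.56 − 18117.16 = 1669.4; nΣb² − (Σb)² = 62604.48 − 61603.24 = 1001.24
r = -1053.88 / √(1669.4 × 1001.24) = -1053.88 / 1292.8535 ≈ -0.815

-0.815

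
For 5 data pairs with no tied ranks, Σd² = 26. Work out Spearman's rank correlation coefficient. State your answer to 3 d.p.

-0.300

ρ = 1 − 6Σd² / [n(n²−1)] = 1 − 6×26 / (5×24)
  = 1 − 156/120 = 1 − 1.3000 ≈ -0.300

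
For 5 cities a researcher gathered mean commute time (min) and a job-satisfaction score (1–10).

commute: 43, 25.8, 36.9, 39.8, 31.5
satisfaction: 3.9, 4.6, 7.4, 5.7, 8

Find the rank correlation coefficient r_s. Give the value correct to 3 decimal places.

Rank commute: 5, 1, 3, 4, 2
Rank satisfaction: 1, 2, 4, 3, 5
d = rank(commute) − rank(satisfaction): 4, -1, -1, 1, -3; Σd² = 28
ρ = 1 − 6Σd² / [n(n²−1)] = 1 − 6×28 / (5×24) = 1 − 168/120 ≈ -0.400

-0.400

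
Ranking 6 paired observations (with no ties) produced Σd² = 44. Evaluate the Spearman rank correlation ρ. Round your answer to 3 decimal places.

ρ = 1 − 6Σd² / [n(n²−1)] = 1 − 6×44 / (6×35)
  = 1 − 264/210 = 1 − 1.2571 ≈ -0.257

-0.257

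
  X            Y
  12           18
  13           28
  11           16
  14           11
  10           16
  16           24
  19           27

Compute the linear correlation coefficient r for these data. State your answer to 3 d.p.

n = 7, ΣX = 95, ΣY = 140, ΣX² = 1347, ΣY² = 3046, ΣXY = 1967
nΣXY − ΣXΣY = 13769 − 13300 = 469
nΣX² − (ΣX)² = 9429 − 9025 = 404; nΣY² − (ΣY)² = 21322 − 19600 = 1722
r = 469 / √(404 × 1722) = 469 / 834.0791 ≈ 0.562

0.562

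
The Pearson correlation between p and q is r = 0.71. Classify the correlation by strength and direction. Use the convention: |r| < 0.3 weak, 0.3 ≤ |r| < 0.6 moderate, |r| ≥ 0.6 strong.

r = 0.71 > 0 so the relationship is positive.
|r| = 0.71, which falls in the strong range.

strong positive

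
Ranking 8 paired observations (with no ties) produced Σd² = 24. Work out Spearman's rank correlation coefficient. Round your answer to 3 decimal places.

ρ = 1 − 6Σd² / [n(n²−1)] = 1 − 6×24 / (8×63)
  = 1 − 144/504 = 1 − 0.2857 ≈ 0.714

0.714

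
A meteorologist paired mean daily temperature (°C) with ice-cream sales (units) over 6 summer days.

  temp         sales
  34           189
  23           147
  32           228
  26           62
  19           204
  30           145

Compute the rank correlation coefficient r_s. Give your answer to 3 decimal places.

Rank temp: 6, 2, 5, 3, 1, 4
Rank sales: 4, 3, 6, 1, 5, 2
d = rank(temp) − rank(sales): 2, -1, -1, 2, -4, 2; Σd² = 30
ρ = 1 − 6Σd² / [n(n²−1)] = 1 − 6×30 / (6×35) = 1 − 180/210 ≈ 0.143

0.143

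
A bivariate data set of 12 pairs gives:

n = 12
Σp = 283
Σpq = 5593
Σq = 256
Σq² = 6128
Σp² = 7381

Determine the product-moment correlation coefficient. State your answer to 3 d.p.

r = (nΣpq − ΣpΣq) / √[(nΣp² − (Σp)²)(nΣq² − (Σq)²)]
Numerator: 12×5593 − 283×256 = -5332
Denominator: √[(88572 − 80089)(73536 − 65536)] = √[8483 × 8000] = 8237.9609
r = -5332 / 8237.9609 ≈ -0.647

-0.647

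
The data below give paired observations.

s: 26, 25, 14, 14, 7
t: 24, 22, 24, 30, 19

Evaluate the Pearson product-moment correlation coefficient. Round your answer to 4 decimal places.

0.1241

n = 5, Σs = 86, Σt = 119, Σs² = 1742, Σt² = 2897, Σst = 2063
nΣst − ΣsΣt = 10315 − 10234 = 81
nΣs² − (Σs)² = 8710 − 7396 = 1314; nΣt² − (Σt)² = 14485 − 14161 = 324
r = 81 / √(1314 × 324) = 81 / 652.4845 ≈ 0.1241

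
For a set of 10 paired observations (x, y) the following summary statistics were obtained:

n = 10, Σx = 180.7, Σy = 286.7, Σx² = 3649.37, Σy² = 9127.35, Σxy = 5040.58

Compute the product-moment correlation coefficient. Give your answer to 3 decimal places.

r = (nΣxy − ΣxΣy) / √[(nΣx² − (Σx)²)(nΣy² − (Σy)²)]
Numerator: 10×5040.58 − 180.7×286.7 = -1400.89
Denominator: √[(36493.7 − 32652.49)(91273.5 − 82196.89)] = √[3841.21 × 9076.61] = 5904.6732
r = -1400.89 / 5904.6732 ≈ -0.237

-0.237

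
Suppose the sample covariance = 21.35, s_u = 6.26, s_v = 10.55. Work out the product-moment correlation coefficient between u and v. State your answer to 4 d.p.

0.3233

r = Cov(u,v) / (s_u · s_v) = 21.35 / (6.26 × 10.55)
  = 21.35 / 66.0430 ≈ 0.3233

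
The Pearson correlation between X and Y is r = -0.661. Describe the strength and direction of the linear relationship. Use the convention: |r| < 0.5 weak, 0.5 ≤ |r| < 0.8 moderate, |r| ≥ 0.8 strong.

r = -0.661 < 0 so the relationship is negative.
|r| = 0.661, which falls in the moderate range.

moderate negative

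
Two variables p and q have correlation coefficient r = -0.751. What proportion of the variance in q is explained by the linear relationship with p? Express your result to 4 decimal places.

0.5640

r² = (-0.751)² = 0.5640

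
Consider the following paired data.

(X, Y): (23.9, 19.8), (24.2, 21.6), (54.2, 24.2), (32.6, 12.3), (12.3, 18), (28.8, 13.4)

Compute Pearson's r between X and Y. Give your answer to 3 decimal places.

n = 6, ΣX = 176, ΣY = 109.3, ΣX² = 6137.98, ΣY² = 2099.09, ΣXY = 3315.88
nΣXY − ΣXΣY = 19895.28 − 19236.8 = 658.48
nΣX² − (ΣX)² = 36827.88 − 30976 = 5851.88; nΣY² − (ΣY)² = 12594.54 − 11946.49 = 648.05
r = 658.48 / √(5851.88 × 648.05) = 658.48 / 1947.3856 ≈ 0.338

0.338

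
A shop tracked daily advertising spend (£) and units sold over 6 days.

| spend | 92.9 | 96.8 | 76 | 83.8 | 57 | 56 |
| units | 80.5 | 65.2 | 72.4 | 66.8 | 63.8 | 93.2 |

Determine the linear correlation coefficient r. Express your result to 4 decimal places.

-0.3188

n = 6, Σx = 462.5, Σy = 441.9, Σx² = 37184.09, Σy² = 33191.97, Σxy = 33745.85
nΣxy − ΣxΣy = 202475.1 − 204378.75 = -1903.65
nΣx² − (Σx)² = 223104.54 − 213906.25 = 9198.29; nΣy² − (Σy)² = 199151.82 − 195275.61 = 3876.21
r = -1903.65 / √(9198.29 × 3876.21) = -1903.65 / 5971.1392 ≈ -0.3188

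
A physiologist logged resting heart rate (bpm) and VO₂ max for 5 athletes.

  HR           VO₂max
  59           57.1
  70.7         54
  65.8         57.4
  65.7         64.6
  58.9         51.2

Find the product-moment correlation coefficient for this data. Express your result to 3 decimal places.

0.224

n = 5, Σx = 320.1, Σy = 284.3, Σx² = 20594.83, Σy² = 16265.77, Σxy = 18223.52
nΣxy − ΣxΣy = 91117.6 − 91004.43 = 113.17
nΣx² − (Σx)² = 102974.15 − 102464.01 = 510.14; nΣy² − (Σy)² = 81328.85 − 80826.49 = 502.36
r = 113.17 / √(510.14 × 502.36) = 113.17 / 506.2351 ≈ 0.224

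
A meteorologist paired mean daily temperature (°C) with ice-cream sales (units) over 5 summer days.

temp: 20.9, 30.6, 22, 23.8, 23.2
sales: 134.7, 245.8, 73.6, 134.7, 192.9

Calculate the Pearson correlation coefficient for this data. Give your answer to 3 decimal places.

n = 5, Σx = 120.5, Σy = 781.7, Σx² = 2961.85, Σy² = 139333.19, Σxy = 19637.05
nΣxy − ΣxΣy = 98185.25 − 94194.85 = 3990.4
nΣx² − (Σx)² = 14809.25 − 14520.25 = 289; nΣy² − (Σy)² = 696665.95 − 611054.89 = 85611.06
r = 3990.4 / √(289 × 85611.06) = 3990.4 / 4974.0925 ≈ 0.802

0.802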